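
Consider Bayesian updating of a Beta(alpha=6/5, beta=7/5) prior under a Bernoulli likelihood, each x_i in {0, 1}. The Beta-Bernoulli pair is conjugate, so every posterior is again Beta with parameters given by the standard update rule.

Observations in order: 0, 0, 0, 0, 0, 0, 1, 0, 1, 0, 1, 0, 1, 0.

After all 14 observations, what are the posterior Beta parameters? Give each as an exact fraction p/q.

obs 1: x=0 → posterior Beta(6/5, 12/5)
obs 2: x=0 → posterior Beta(6/5, 17/5)
obs 3: x=0 → posterior Beta(6/5, 22/5)
obs 4: x=0 → posterior Beta(6/5, 27/5)
obs 5: x=0 → posterior Beta(6/5, 32/5)
obs 6: x=0 → posterior Beta(6/5, 37/5)
obs 7: x=1 → posterior Beta(11/5, 37/5)
obs 8: x=0 → posterior Beta(11/5, 42/5)
obs 9: x=1 → posterior Beta(16/5, 42/5)
obs 10: x=0 → posterior Beta(16/5, 47/5)
obs 11: x=1 → posterior Beta(21/5, 47/5)
obs 12: x=0 → posterior Beta(21/5, 52/5)
obs 13: x=1 → posterior Beta(26/5, 52/5)
obs 14: x=0 → posterior Beta(26/5, 57/5)

alpha=26/5, beta=57/5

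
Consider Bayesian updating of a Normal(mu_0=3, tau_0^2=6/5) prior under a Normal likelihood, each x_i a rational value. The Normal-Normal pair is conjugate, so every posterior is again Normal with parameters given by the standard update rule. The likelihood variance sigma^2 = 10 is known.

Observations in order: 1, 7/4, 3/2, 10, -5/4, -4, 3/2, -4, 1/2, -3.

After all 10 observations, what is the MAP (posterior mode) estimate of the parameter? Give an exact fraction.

obs 1: x=1 → posterior Normal(39/14, 15/14)
obs 2: x=7/4 → posterior Normal(333/124, 30/31)
obs 3: x=3/2 → posterior Normal(351/136, 15/17)
obs 4: x=10 → posterior Normal(471/148, 30/37)
obs 5: x=-5/4 → posterior Normal(57/20, 3/4)
obs 6: x=-4 → posterior Normal(102/43, 30/43)
obs 7: x=3/2 → posterior Normal(213/92, 15/23)
obs 8: x=-4 → posterior Normal(27/14, 30/49)
obs 9: x=1/2 → posterior Normal(24/13, 15/26)
obs 10: x=-3 → posterior Normal(87/55, 6/11)

87/55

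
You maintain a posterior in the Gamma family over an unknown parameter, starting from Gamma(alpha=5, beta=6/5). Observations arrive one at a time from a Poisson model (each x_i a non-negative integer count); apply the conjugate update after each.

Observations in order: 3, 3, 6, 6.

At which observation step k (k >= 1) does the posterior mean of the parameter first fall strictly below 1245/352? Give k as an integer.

obs 1: x=3 → posterior Gamma(8, 11/5)
obs 2: x=3 → posterior Gamma(11, 16/5)
obs 3: x=6 → posterior Gamma(17, 21/5)
obs 4: x=6 → posterior Gamma(23, 26/5)

k = 2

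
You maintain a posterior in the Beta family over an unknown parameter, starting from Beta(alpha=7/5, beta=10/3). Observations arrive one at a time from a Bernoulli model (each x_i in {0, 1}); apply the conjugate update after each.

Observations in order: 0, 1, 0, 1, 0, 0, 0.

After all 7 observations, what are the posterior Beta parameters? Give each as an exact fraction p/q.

obs 1: x=0 → posterior Beta(7/5, 13/3)
obs 2: x=1 → posterior Beta(12/5, 13/3)
obs 3: x=0 → posterior Beta(12/5, 16/3)
obs 4: x=1 → posterior Beta(17/5, 16/3)
obs 5: x=0 → posterior Beta(17/5, 19/3)
obs 6: x=0 → posterior Beta(17/5, 22/3)
obs 7: x=0 → posterior Beta(17/5, 25/3)

alpha=17/5, beta=25/3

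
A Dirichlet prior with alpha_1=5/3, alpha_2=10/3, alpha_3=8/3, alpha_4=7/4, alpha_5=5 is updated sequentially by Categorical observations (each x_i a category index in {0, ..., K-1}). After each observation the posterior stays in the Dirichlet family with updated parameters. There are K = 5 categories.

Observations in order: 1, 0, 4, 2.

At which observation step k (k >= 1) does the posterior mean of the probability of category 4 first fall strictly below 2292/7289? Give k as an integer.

k = 2

obs 1: x=1 → posterior Dirichlet(5/3, 13/3, 8/3, 7/4, 5)
obs 2: x=0 → posterior Dirichlet(8/3, 13/3, 8/3, 7/4, 5)
obs 3: x=4 → posterior Dirichlet(8/3, 13/3, 8/3, 7/4, 6)
obs 4: x=2 → posterior Dirichlet(8/3, 13/3, 11/3, 7/4, 6)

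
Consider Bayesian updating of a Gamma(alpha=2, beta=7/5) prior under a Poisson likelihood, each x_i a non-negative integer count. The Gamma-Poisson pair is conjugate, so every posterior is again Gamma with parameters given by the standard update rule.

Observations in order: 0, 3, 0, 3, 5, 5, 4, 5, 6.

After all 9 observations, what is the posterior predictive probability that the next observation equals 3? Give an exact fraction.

347480152821370434616563582379274793450388407758165723054080000/1627401845698053775058104286872950703258480415459115192991004001

obs 1: x=0 → posterior Gamma(2, 12/5)
obs 2: x=3 → posterior Gamma(5, 17/5)
obs 3: x=0 → posterior Gamma(5, 22/5)
obs 4: x=3 → posterior Gamma(8, 27/5)
obs 5: x=5 → posterior Gamma(13, 32/5)
obs 6: x=5 → posterior Gamma(18, 37/5)
obs 7: x=4 → posterior Gamma(22, 42/5)
obs 8: x=5 → posterior Gamma(27, 47/5)
obs 9: x=6 → posterior Gamma(33, 52/5)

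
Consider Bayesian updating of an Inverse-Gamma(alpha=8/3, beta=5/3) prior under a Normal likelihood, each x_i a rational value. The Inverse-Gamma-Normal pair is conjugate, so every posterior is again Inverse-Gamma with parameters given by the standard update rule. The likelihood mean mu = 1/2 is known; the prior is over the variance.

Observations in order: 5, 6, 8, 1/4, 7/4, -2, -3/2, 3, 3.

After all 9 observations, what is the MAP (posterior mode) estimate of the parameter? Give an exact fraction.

obs 1: x=5 → posterior Inverse-Gamma(19/6, 283/24)
obs 2: x=6 → posterior Inverse-Gamma(11/3, 323/12)
obs 3: x=8 → posterior Inverse-Gamma(25/6, 1321/24)
obs 4: x=1/4 → posterior Inverse-Gamma(14/3, 5287/96)
obs 5: x=7/4 → posterior Inverse-Gamma(31/6, 2681/48)
obs 6: x=-2 → posterior Inverse-Gamma(17/3, 2831/48)
obs 7: x=-3/2 → posterior Inverse-Gamma(37/6, 2927/48)
obs 8: x=3 → posterior Inverse-Gamma(20/3, 3077/48)
obs 9: x=3 → posterior Inverse-Gamma(43/6, 3227/48)

461/56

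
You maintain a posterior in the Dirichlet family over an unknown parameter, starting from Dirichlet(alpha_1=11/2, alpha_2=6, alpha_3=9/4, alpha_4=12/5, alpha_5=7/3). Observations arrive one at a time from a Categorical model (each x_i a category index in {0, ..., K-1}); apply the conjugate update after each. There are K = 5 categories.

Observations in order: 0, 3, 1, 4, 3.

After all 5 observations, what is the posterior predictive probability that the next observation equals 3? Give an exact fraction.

264/1409

obs 1: x=0 → posterior Dirichlet(13/2, 6, 9/4, 12/5, 7/3)
obs 2: x=3 → posterior Dirichlet(13/2, 6, 9/4, 17/5, 7/3)
obs 3: x=1 → posterior Dirichlet(13/2, 7, 9/4, 17/5, 7/3)
obs 4: x=4 → posterior Dirichlet(13/2, 7, 9/4, 17/5, 10/3)
obs 5: x=3 → posterior Dirichlet(13/2, 7, 9/4, 22/5, 10/3)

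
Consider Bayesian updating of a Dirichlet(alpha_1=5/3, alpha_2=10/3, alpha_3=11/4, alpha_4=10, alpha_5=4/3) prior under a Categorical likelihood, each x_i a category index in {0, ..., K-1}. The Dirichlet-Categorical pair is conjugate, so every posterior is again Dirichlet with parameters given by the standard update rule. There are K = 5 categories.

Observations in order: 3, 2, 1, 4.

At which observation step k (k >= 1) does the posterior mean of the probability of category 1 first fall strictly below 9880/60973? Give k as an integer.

obs 1: x=3 → posterior Dirichlet(5/3, 10/3, 11/4, 11, 4/3)
obs 2: x=2 → posterior Dirichlet(5/3, 10/3, 15/4, 11, 4/3)
obs 3: x=1 → posterior Dirichlet(5/3, 13/3, 15/4, 11, 4/3)
obs 4: x=4 → posterior Dirichlet(5/3, 13/3, 15/4, 11, 7/3)

k = 2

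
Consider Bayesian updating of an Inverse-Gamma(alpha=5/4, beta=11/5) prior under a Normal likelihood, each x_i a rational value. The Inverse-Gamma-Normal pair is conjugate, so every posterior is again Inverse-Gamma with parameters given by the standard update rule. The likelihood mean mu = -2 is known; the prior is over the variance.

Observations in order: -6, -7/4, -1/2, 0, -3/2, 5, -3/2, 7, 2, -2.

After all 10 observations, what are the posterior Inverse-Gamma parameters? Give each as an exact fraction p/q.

alpha=25/4, beta=13857/160

obs 1: x=-6 → posterior Inverse-Gamma(7/4, 51/5)
obs 2: x=-7/4 → posterior Inverse-Gamma(9/4, 1637/160)
obs 3: x=-1/2 → posterior Inverse-Gamma(11/4, 1817/160)
obs 4: x=0 → posterior Inverse-Gamma(13/4, 2137/160)
obs 5: x=-3/2 → posterior Inverse-Gamma(15/4, 2157/160)
obs 6: x=5 → posterior Inverse-Gamma(17/4, 6077/160)
obs 7: x=-3/2 → posterior Inverse-Gamma(19/4, 6097/160)
obs 8: x=7 → posterior Inverse-Gamma(21/4, 12577/160)
obs 9: x=2 → posterior Inverse-Gamma(23/4, 13857/160)
obs 10: x=-2 → posterior Inverse-Gamma(25/4, 13857/160)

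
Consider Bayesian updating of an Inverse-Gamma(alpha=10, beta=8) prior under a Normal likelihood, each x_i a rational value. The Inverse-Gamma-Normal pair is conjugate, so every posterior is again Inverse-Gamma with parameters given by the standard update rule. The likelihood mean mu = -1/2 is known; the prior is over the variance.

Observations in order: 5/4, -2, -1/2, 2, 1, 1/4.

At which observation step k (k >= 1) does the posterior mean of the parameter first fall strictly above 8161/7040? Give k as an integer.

k = 4

obs 1: x=5/4 → posterior Inverse-Gamma(21/2, 305/32)
obs 2: x=-2 → posterior Inverse-Gamma(11, 341/32)
obs 3: x=-1/2 → posterior Inverse-Gamma(23/2, 341/32)
obs 4: x=2 → posterior Inverse-Gamma(12, 441/32)
obs 5: x=1 → posterior Inverse-Gamma(25/2, 477/32)
obs 6: x=1/4 → posterior Inverse-Gamma(13, 243/16)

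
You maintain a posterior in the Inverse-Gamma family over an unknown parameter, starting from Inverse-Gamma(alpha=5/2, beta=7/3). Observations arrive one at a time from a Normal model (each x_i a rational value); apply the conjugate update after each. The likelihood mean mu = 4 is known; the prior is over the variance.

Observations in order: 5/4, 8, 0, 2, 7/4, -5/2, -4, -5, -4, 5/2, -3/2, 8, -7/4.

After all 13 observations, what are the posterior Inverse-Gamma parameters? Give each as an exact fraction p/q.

obs 1: x=5/4 → posterior Inverse-Gamma(3, 587/96)
obs 2: x=8 → posterior Inverse-Gamma(7/2, 1355/96)
obs 3: x=0 → posterior Inverse-Gamma(4, 2123/96)
obs 4: x=2 → posterior Inverse-Gamma(9/2, 2315/96)
obs 5: x=7/4 → posterior Inverse-Gamma(5, 1279/48)
obs 6: x=-5/2 → posterior Inverse-Gamma(11/2, 2293/48)
obs 7: x=-4 → posterior Inverse-Gamma(6, 3829/48)
obs 8: x=-5 → posterior Inverse-Gamma(13/2, 5773/48)
obs 9: x=-4 → posterior Inverse-Gamma(7, 7309/48)
obs 10: x=5/2 → posterior Inverse-Gamma(15/2, 7363/48)
obs 11: x=-3/2 → posterior Inverse-Gamma(8, 8089/48)
obs 12: x=8 → posterior Inverse-Gamma(17/2, 8473/48)
obs 13: x=-7/4 → posterior Inverse-Gamma(9, 18533/96)

alpha=9, beta=18533/96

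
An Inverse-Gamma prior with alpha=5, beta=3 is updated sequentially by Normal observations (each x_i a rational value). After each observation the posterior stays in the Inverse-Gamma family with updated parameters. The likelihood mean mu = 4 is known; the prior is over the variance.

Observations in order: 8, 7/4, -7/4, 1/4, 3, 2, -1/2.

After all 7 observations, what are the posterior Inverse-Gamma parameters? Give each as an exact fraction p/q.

alpha=17/2, beta=1591/32

obs 1: x=8 → posterior Inverse-Gamma(11/2, 11)
obs 2: x=7/4 → posterior Inverse-Gamma(6, 433/32)
obs 3: x=-7/4 → posterior Inverse-Gamma(13/2, 481/16)
obs 4: x=1/4 → posterior Inverse-Gamma(7, 1187/32)
obs 5: x=3 → posterior Inverse-Gamma(15/2, 1203/32)
obs 6: x=2 → posterior Inverse-Gamma(8, 1267/32)
obs 7: x=-1/2 → posterior Inverse-Gamma(17/2, 1591/32)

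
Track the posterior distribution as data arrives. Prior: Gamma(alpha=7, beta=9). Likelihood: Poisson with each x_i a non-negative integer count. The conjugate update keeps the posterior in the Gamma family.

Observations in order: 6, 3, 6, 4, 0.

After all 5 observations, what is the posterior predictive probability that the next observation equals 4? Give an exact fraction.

1662525509842873993088879562850304/21305673248098231852054595947265625

obs 1: x=6 → posterior Gamma(13, 10)
obs 2: x=3 → posterior Gamma(16, 11)
obs 3: x=6 → posterior Gamma(22, 12)
obs 4: x=4 → posterior Gamma(26, 13)
obs 5: x=0 → posterior Gamma(26, 14)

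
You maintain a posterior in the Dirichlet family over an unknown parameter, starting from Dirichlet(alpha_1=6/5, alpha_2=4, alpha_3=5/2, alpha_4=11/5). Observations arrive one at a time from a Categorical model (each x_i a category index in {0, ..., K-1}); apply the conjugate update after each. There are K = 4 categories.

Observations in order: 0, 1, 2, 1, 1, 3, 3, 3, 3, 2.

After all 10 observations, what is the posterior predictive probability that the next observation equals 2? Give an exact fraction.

obs 1: x=0 → posterior Dirichlet(11/5, 4, 5/2, 11/5)
obs 2: x=1 → posterior Dirichlet(11/5, 5, 5/2, 11/5)
obs 3: x=2 → posterior Dirichlet(11/5, 5, 7/2, 11/5)
obs 4: x=1 → posterior Dirichlet(11/5, 6, 7/2, 11/5)
obs 5: x=1 → posterior Dirichlet(11/5, 7, 7/2, 11/5)
obs 6: x=3 → posterior Dirichlet(11/5, 7, 7/2, 16/5)
obs 7: x=3 → posterior Dirichlet(11/5, 7, 7/2, 21/5)
obs 8: x=3 → posterior Dirichlet(11/5, 7, 7/2, 26/5)
obs 9: x=3 → posterior Dirichlet(11/5, 7, 7/2, 31/5)
obs 10: x=2 → posterior Dirichlet(11/5, 7, 9/2, 31/5)

45/199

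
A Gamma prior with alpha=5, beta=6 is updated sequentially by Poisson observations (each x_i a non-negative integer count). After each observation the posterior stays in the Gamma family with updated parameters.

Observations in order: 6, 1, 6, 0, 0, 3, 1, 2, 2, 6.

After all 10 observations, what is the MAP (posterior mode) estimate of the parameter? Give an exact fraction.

31/16

obs 1: x=6 → posterior Gamma(11, 7)
obs 2: x=1 → posterior Gamma(12, 8)
obs 3: x=6 → posterior Gamma(18, 9)
obs 4: x=0 → posterior Gamma(18, 10)
obs 5: x=0 → posterior Gamma(18, 11)
obs 6: x=3 → posterior Gamma(21, 12)
obs 7: x=1 → posterior Gamma(22, 13)
obs 8: x=2 → posterior Gamma(24, 14)
obs 9: x=2 → posterior Gamma(26, 15)
obs 10: x=6 → posterior Gamma(32, 16)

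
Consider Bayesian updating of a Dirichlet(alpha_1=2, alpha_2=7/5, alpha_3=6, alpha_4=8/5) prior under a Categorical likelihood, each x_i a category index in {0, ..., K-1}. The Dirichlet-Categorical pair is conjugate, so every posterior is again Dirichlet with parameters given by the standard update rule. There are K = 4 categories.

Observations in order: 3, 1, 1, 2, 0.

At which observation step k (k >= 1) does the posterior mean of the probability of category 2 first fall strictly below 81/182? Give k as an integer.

k = 3

obs 1: x=3 → posterior Dirichlet(2, 7/5, 6, 13/5)
obs 2: x=1 → posterior Dirichlet(2, 12/5, 6, 13/5)
obs 3: x=1 → posterior Dirichlet(2, 17/5, 6, 13/5)
obs 4: x=2 → posterior Dirichlet(2, 17/5, 7, 13/5)
obs 5: x=0 → posterior Dirichlet(3, 17/5, 7, 13/5)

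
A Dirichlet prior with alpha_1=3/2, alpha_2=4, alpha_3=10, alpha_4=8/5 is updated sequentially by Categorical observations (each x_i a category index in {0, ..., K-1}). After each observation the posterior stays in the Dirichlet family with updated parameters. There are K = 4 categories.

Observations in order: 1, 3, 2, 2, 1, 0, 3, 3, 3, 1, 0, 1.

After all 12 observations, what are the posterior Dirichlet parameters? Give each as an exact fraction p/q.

alpha_1=7/2, alpha_2=8, alpha_3=12, alpha_4=28/5

obs 1: x=1 → posterior Dirichlet(3/2, 5, 10, 8/5)
obs 2: x=3 → posterior Dirichlet(3/2, 5, 10, 13/5)
obs 3: x=2 → posterior Dirichlet(3/2, 5, 11, 13/5)
obs 4: x=2 → posterior Dirichlet(3/2, 5, 12, 13/5)
obs 5: x=1 → posterior Dirichlet(3/2, 6, 12, 13/5)
obs 6: x=0 → posterior Dirichlet(5/2, 6, 12, 13/5)
obs 7: x=3 → posterior Dirichlet(5/2, 6, 12, 18/5)
obs 8: x=3 → posterior Dirichlet(5/2, 6, 12, 23/5)
obs 9: x=3 → posterior Dirichlet(5/2, 6, 12, 28/5)
obs 10: x=1 → posterior Dirichlet(5/2, 7, 12, 28/5)
obs 11: x=0 → posterior Dirichlet(7/2, 7, 12, 28/5)
obs 12: x=1 → posterior Dirichlet(7/2, 8, 12, 28/5)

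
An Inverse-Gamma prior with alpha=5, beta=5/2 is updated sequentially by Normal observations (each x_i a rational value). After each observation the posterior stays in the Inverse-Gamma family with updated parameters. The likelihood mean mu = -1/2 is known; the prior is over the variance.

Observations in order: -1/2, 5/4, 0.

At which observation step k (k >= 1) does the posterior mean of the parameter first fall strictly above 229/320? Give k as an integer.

obs 1: x=-1/2 → posterior Inverse-Gamma(11/2, 5/2)
obs 2: x=5/4 → posterior Inverse-Gamma(6, 129/32)
obs 3: x=0 → posterior Inverse-Gamma(13/2, 133/32)

k = 2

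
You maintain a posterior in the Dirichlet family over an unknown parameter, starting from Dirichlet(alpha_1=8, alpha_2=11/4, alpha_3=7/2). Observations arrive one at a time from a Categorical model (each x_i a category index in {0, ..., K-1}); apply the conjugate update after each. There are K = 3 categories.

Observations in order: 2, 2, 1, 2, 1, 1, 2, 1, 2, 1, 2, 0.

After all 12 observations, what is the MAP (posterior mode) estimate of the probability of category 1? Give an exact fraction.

9/31

obs 1: x=2 → posterior Dirichlet(8, 11/4, 9/2)
obs 2: x=2 → posterior Dirichlet(8, 11/4, 11/2)
obs 3: x=1 → posterior Dirichlet(8, 15/4, 11/2)
obs 4: x=2 → posterior Dirichlet(8, 15/4, 13/2)
obs 5: x=1 → posterior Dirichlet(8, 19/4, 13/2)
obs 6: x=1 → posterior Dirichlet(8, 23/4, 13/2)
obs 7: x=2 → posterior Dirichlet(8, 23/4, 15/2)
obs 8: x=1 → posterior Dirichlet(8, 27/4, 15/2)
obs 9: x=2 → posterior Dirichlet(8, 27/4, 17/2)
obs 10: x=1 → posterior Dirichlet(8, 31/4, 17/2)
obs 11: x=2 → posterior Dirichlet(8, 31/4, 19/2)
obs 12: x=0 → posterior Dirichlet(9, 31/4, 19/2)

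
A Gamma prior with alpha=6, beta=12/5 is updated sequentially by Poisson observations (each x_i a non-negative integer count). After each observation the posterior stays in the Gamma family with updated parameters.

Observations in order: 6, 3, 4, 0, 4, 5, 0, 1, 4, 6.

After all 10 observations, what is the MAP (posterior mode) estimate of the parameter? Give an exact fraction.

obs 1: x=6 → posterior Gamma(12, 17/5)
obs 2: x=3 → posterior Gamma(15, 22/5)
obs 3: x=4 → posterior Gamma(19, 27/5)
obs 4: x=0 → posterior Gamma(19, 32/5)
obs 5: x=4 → posterior Gamma(23, 37/5)
obs 6: x=5 → posterior Gamma(28, 42/5)
obs 7: x=0 → posterior Gamma(28, 47/5)
obs 8: x=1 → posterior Gamma(29, 52/5)
obs 9: x=4 → posterior Gamma(33, 57/5)
obs 10: x=6 → posterior Gamma(39, 62/5)

95/31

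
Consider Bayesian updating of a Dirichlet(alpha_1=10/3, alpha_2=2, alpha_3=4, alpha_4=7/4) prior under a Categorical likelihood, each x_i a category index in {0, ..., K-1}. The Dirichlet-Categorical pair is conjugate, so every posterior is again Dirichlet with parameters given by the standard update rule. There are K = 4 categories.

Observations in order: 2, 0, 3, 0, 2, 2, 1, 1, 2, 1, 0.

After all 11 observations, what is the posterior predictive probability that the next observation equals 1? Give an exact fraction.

12/53

obs 1: x=2 → posterior Dirichlet(10/3, 2, 5, 7/4)
obs 2: x=0 → posterior Dirichlet(13/3, 2, 5, 7/4)
obs 3: x=3 → posterior Dirichlet(13/3, 2, 5, 11/4)
obs 4: x=0 → posterior Dirichlet(16/3, 2, 5, 11/4)
obs 5: x=2 → posterior Dirichlet(16/3, 2, 6, 11/4)
obs 6: x=2 → posterior Dirichlet(16/3, 2, 7, 11/4)
obs 7: x=1 → posterior Dirichlet(16/3, 3, 7, 11/4)
obs 8: x=1 → posterior Dirichlet(16/3, 4, 7, 11/4)
obs 9: x=2 → posterior Dirichlet(16/3, 4, 8, 11/4)
obs 10: x=1 → posterior Dirichlet(16/3, 5, 8, 11/4)
obs 11: x=0 → posterior Dirichlet(19/3, 5, 8, 11/4)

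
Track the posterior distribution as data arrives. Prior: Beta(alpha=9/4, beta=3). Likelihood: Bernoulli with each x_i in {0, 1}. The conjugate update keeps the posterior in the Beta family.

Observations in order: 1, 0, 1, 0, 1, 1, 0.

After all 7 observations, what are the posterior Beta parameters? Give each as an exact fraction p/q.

alpha=25/4, beta=6

obs 1: x=1 → posterior Beta(13/4, 3)
obs 2: x=0 → posterior Beta(13/4, 4)
obs 3: x=1 → posterior Beta(17/4, 4)
obs 4: x=0 → posterior Beta(17/4, 5)
obs 5: x=1 → posterior Beta(21/4, 5)
obs 6: x=1 → posterior Beta(25/4, 5)
obs 7: x=0 → posterior Beta(25/4, 6)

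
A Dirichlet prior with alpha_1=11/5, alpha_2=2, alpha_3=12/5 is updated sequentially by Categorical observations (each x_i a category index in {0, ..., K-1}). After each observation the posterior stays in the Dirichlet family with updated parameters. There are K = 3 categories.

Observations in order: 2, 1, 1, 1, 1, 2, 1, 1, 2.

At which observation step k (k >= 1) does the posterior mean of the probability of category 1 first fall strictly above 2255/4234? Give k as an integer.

k = 8

obs 1: x=2 → posterior Dirichlet(11/5, 2, 17/5)
obs 2: x=1 → posterior Dirichlet(11/5, 3, 17/5)
obs 3: x=1 → posterior Dirichlet(11/5, 4, 17/5)
obs 4: x=1 → posterior Dirichlet(11/5, 5, 17/5)
obs 5: x=1 → posterior Dirichlet(11/5, 6, 17/5)
obs 6: x=2 → posterior Dirichlet(11/5, 6, 22/5)
obs 7: x=1 → posterior Dirichlet(11/5, 7, 22/5)
obs 8: x=1 → posterior Dirichlet(11/5, 8, 22/5)
obs 9: x=2 → posterior Dirichlet(11/5, 8, 27/5)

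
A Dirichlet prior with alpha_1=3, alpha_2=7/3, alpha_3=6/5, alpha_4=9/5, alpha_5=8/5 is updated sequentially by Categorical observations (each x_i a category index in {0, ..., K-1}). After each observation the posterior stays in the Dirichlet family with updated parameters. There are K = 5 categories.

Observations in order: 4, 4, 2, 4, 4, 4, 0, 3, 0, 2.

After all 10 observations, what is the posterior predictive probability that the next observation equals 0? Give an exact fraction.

obs 1: x=4 → posterior Dirichlet(3, 7/3, 6/5, 9/5, 13/5)
obs 2: x=4 → posterior Dirichlet(3, 7/3, 6/5, 9/5, 18/5)
obs 3: x=2 → posterior Dirichlet(3, 7/3, 11/5, 9/5, 18/5)
obs 4: x=4 → posterior Dirichlet(3, 7/3, 11/5, 9/5, 23/5)
obs 5: x=4 → posterior Dirichlet(3, 7/3, 11/5, 9/5, 28/5)
obs 6: x=4 → posterior Dirichlet(3, 7/3, 11/5, 9/5, 33/5)
obs 7: x=0 → posterior Dirichlet(4, 7/3, 11/5, 9/5, 33/5)
obs 8: x=3 → posterior Dirichlet(4, 7/3, 11/5, 14/5, 33/5)
obs 9: x=0 → posterior Dirichlet(5, 7/3, 11/5, 14/5, 33/5)
obs 10: x=2 → posterior Dirichlet(5, 7/3, 16/5, 14/5, 33/5)

75/299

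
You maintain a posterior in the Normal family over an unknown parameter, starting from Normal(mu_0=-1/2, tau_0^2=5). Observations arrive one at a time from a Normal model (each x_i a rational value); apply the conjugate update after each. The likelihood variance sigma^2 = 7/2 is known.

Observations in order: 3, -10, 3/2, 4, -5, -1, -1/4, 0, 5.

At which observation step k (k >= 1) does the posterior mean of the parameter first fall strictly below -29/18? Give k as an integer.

k = 2

obs 1: x=3 → posterior Normal(53/34, 35/17)
obs 2: x=-10 → posterior Normal(-49/18, 35/27)
obs 3: x=3/2 → posterior Normal(-117/74, 35/37)
obs 4: x=4 → posterior Normal(-37/94, 35/47)
obs 5: x=-5 → posterior Normal(-137/114, 35/57)
obs 6: x=-1 → posterior Normal(-157/134, 35/67)
obs 7: x=-1/4 → posterior Normal(-81/77, 5/11)
obs 8: x=0 → posterior Normal(-27/29, 35/87)
obs 9: x=5 → posterior Normal(-31/97, 35/97)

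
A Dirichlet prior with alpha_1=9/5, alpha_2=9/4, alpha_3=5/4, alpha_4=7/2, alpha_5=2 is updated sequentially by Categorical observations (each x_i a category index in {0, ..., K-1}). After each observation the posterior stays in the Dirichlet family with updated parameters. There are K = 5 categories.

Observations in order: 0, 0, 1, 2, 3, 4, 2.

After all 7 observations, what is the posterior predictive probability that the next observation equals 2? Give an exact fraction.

obs 1: x=0 → posterior Dirichlet(14/5, 9/4, 5/4, 7/2, 2)
obs 2: x=0 → posterior Dirichlet(19/5, 9/4, 5/4, 7/2, 2)
obs 3: x=1 → posterior Dirichlet(19/5, 13/4, 5/4, 7/2, 2)
obs 4: x=2 → posterior Dirichlet(19/5, 13/4, 9/4, 7/2, 2)
obs 5: x=3 → posterior Dirichlet(19/5, 13/4, 9/4, 9/2, 2)
obs 6: x=4 → posterior Dirichlet(19/5, 13/4, 9/4, 9/2, 3)
obs 7: x=2 → posterior Dirichlet(19/5, 13/4, 13/4, 9/2, 3)

65/356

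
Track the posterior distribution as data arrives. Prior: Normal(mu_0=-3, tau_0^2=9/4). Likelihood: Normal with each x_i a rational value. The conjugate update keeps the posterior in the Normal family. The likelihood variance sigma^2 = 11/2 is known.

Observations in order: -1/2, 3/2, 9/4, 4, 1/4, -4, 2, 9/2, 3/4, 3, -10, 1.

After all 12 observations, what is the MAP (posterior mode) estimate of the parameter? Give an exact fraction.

obs 1: x=-1/2 → posterior Normal(-141/62, 99/62)
obs 2: x=3/2 → posterior Normal(-57/40, 99/80)
obs 3: x=9/4 → posterior Normal(-3/4, 99/98)
obs 4: x=4 → posterior Normal(-3/232, 99/116)
obs 5: x=1/4 → posterior Normal(3/134, 99/134)
obs 6: x=-4 → posterior Normal(-69/152, 99/152)
obs 7: x=2 → posterior Normal(-33/170, 99/170)
obs 8: x=9/2 → posterior Normal(12/47, 99/188)
obs 9: x=3/4 → posterior Normal(123/412, 99/206)
obs 10: x=3 → posterior Normal(33/64, 99/224)
obs 11: x=-10 → posterior Normal(-129/484, 9/22)
obs 12: x=1 → posterior Normal(-93/520, 99/260)

-93/520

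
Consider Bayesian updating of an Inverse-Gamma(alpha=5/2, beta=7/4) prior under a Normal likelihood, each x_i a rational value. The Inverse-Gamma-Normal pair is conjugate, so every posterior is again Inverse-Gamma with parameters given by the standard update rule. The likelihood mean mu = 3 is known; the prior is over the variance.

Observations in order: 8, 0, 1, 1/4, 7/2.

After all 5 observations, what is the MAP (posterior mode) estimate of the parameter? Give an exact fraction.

obs 1: x=8 → posterior Inverse-Gamma(3, 57/4)
obs 2: x=0 → posterior Inverse-Gamma(7/2, 75/4)
obs 3: x=1 → posterior Inverse-Gamma(4, 83/4)
obs 4: x=1/4 → posterior Inverse-Gamma(9/2, 785/32)
obs 5: x=7/2 → posterior Inverse-Gamma(5, 789/32)

263/64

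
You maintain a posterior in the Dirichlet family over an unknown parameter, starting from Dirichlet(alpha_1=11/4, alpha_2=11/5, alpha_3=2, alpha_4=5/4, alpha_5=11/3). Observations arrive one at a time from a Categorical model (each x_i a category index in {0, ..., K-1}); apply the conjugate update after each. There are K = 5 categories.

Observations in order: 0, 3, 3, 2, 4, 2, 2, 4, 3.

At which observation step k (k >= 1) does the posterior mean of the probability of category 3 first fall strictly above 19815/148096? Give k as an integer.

obs 1: x=0 → posterior Dirichlet(15/4, 11/5, 2, 5/4, 11/3)
obs 2: x=3 → posterior Dirichlet(15/4, 11/5, 2, 9/4, 11/3)
obs 3: x=3 → posterior Dirichlet(15/4, 11/5, 2, 13/4, 11/3)
obs 4: x=2 → posterior Dirichlet(15/4, 11/5, 3, 13/4, 11/3)
obs 5: x=4 → posterior Dirichlet(15/4, 11/5, 3, 13/4, 14/3)
obs 6: x=2 → posterior Dirichlet(15/4, 11/5, 4, 13/4, 14/3)
obs 7: x=2 → posterior Dirichlet(15/4, 11/5, 5, 13/4, 14/3)
obs 8: x=4 → posterior Dirichlet(15/4, 11/5, 5, 13/4, 17/3)
obs 9: x=3 → posterior Dirichlet(15/4, 11/5, 5, 17/4, 17/3)

k = 2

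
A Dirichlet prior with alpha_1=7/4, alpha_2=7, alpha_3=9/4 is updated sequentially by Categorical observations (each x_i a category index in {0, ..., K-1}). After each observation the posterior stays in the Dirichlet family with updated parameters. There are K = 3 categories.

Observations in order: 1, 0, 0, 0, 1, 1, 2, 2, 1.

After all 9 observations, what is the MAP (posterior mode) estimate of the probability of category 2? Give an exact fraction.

obs 1: x=1 → posterior Dirichlet(7/4, 8, 9/4)
obs 2: x=0 → posterior Dirichlet(11/4, 8, 9/4)
obs 3: x=0 → posterior Dirichlet(15/4, 8, 9/4)
obs 4: x=0 → posterior Dirichlet(19/4, 8, 9/4)
obs 5: x=1 → posterior Dirichlet(19/4, 9, 9/4)
obs 6: x=1 → posterior Dirichlet(19/4, 10, 9/4)
obs 7: x=2 → posterior Dirichlet(19/4, 10, 13/4)
obs 8: x=2 → posterior Dirichlet(19/4, 10, 17/4)
obs 9: x=1 → posterior Dirichlet(19/4, 11, 17/4)

13/68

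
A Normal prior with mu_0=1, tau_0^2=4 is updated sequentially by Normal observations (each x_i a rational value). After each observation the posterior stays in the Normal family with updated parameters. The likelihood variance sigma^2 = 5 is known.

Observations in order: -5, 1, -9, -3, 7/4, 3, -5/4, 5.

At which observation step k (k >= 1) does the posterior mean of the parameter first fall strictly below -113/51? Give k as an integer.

obs 1: x=-5 → posterior Normal(-5/3, 20/9)
obs 2: x=1 → posterior Normal(-11/13, 20/13)
obs 3: x=-9 → posterior Normal(-47/17, 20/17)
obs 4: x=-3 → posterior Normal(-59/21, 20/21)
obs 5: x=7/4 → posterior Normal(-52/25, 4/5)
obs 6: x=3 → posterior Normal(-40/29, 20/29)
obs 7: x=-5/4 → posterior Normal(-15/11, 20/33)
obs 8: x=5 → posterior Normal(-25/37, 20/37)

k = 3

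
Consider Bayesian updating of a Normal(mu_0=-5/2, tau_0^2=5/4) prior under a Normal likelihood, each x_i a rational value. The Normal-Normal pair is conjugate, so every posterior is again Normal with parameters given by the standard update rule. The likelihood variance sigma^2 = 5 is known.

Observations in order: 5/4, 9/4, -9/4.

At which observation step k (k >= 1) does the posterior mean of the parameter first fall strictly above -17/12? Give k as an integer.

obs 1: x=5/4 → posterior Normal(-7/4, 1)
obs 2: x=9/4 → posterior Normal(-13/12, 5/6)
obs 3: x=-9/4 → posterior Normal(-5/4, 5/7)

k = 2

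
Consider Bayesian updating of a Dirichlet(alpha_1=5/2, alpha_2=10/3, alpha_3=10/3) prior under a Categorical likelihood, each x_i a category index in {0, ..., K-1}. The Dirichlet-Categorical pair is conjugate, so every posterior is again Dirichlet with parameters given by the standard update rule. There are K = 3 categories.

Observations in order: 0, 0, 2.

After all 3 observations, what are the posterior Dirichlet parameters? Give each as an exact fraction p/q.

alpha_1=9/2, alpha_2=10/3, alpha_3=13/3

obs 1: x=0 → posterior Dirichlet(7/2, 10/3, 10/3)
obs 2: x=0 → posterior Dirichlet(9/2, 10/3, 10/3)
obs 3: x=2 → posterior Dirichlet(9/2, 10/3, 13/3)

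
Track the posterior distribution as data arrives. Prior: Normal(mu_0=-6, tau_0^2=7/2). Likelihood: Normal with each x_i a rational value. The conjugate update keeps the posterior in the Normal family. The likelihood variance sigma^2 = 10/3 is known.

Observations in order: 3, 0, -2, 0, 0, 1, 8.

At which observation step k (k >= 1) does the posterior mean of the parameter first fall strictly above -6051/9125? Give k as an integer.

k = 6

obs 1: x=3 → posterior Normal(-57/41, 70/41)
obs 2: x=0 → posterior Normal(-57/62, 35/31)
obs 3: x=-2 → posterior Normal(-99/83, 70/83)
obs 4: x=0 → posterior Normal(-99/104, 35/52)
obs 5: x=0 → posterior Normal(-99/125, 14/25)
obs 6: x=1 → posterior Normal(-39/73, 35/73)
obs 7: x=8 → posterior Normal(90/167, 70/167)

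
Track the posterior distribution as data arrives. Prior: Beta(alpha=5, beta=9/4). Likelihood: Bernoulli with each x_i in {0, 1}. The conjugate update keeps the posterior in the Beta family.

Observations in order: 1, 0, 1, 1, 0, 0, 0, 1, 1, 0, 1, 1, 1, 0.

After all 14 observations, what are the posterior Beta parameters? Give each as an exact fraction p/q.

alpha=13, beta=33/4

obs 1: x=1 → posterior Beta(6, 9/4)
obs 2: x=0 → posterior Beta(6, 13/4)
obs 3: x=1 → posterior Beta(7, 13/4)
obs 4: x=1 → posterior Beta(8, 13/4)
obs 5: x=0 → posterior Beta(8, 17/4)
obs 6: x=0 → posterior Beta(8, 21/4)
obs 7: x=0 → posterior Beta(8, 25/4)
obs 8: x=1 → posterior Beta(9, 25/4)
obs 9: x=1 → posterior Beta(10, 25/4)
obs 10: x=0 → posterior Beta(10, 29/4)
obs 11: x=1 → posterior Beta(11, 29/4)
obs 12: x=1 → posterior Beta(12, 29/4)
obs 13: x=1 → posterior Beta(13, 29/4)
obs 14: x=0 → posterior Beta(13, 33/4)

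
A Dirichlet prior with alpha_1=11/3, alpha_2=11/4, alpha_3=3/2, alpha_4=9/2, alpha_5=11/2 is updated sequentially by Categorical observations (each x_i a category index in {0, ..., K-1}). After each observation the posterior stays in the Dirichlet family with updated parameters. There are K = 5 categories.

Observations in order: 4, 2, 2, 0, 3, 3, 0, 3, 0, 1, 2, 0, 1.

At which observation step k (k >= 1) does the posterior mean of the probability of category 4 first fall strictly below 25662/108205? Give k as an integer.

obs 1: x=4 → posterior Dirichlet(11/3, 11/4, 3/2, 9/2, 13/2)
obs 2: x=2 → posterior Dirichlet(11/3, 11/4, 5/2, 9/2, 13/2)
obs 3: x=2 → posterior Dirichlet(11/3, 11/4, 7/2, 9/2, 13/2)
obs 4: x=0 → posterior Dirichlet(14/3, 11/4, 7/2, 9/2, 13/2)
obs 5: x=3 → posterior Dirichlet(14/3, 11/4, 7/2, 11/2, 13/2)
obs 6: x=3 → posterior Dirichlet(14/3, 11/4, 7/2, 13/2, 13/2)
obs 7: x=0 → posterior Dirichlet(17/3, 11/4, 7/2, 13/2, 13/2)
obs 8: x=3 → posterior Dirichlet(17/3, 11/4, 7/2, 15/2, 13/2)
obs 9: x=0 → posterior Dirichlet(20/3, 11/4, 7/2, 15/2, 13/2)
obs 10: x=1 → posterior Dirichlet(20/3, 15/4, 7/2, 15/2, 13/2)
obs 11: x=2 → posterior Dirichlet(20/3, 15/4, 9/2, 15/2, 13/2)
obs 12: x=0 → posterior Dirichlet(23/3, 15/4, 9/2, 15/2, 13/2)
obs 13: x=1 → posterior Dirichlet(23/3, 19/4, 9/2, 15/2, 13/2)

k = 10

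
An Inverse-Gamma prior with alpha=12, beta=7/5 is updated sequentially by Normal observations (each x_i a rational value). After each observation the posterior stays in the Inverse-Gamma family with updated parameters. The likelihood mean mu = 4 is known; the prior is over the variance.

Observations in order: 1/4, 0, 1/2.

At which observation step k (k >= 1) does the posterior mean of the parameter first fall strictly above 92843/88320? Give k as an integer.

k = 2

obs 1: x=1/4 → posterior Inverse-Gamma(25/2, 1349/160)
obs 2: x=0 → posterior Inverse-Gamma(13, 2629/160)
obs 3: x=1/2 → posterior Inverse-Gamma(27/2, 3609/160)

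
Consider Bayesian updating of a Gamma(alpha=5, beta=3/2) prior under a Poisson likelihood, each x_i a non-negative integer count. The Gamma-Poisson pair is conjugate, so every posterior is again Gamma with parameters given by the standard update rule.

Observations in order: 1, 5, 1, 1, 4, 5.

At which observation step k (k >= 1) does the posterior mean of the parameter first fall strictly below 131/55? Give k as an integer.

k = 4

obs 1: x=1 → posterior Gamma(6, 5/2)
obs 2: x=5 → posterior Gamma(11, 7/2)
obs 3: x=1 → posterior Gamma(12, 9/2)
obs 4: x=1 → posterior Gamma(13, 11/2)
obs 5: x=4 → posterior Gamma(17, 13/2)
obs 6: x=5 → posterior Gamma(22, 15/2)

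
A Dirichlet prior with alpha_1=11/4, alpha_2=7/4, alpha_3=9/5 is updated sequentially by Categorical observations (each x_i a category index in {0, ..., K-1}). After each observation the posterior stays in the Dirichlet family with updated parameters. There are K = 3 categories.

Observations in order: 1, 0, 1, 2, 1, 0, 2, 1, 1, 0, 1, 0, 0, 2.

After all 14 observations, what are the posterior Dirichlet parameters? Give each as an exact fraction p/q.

obs 1: x=1 → posterior Dirichlet(11/4, 11/4, 9/5)
obs 2: x=0 → posterior Dirichlet(15/4, 11/4, 9/5)
obs 3: x=1 → posterior Dirichlet(15/4, 15/4, 9/5)
obs 4: x=2 → posterior Dirichlet(15/4, 15/4, 14/5)
obs 5: x=1 → posterior Dirichlet(15/4, 19/4, 14/5)
obs 6: x=0 → posterior Dirichlet(19/4, 19/4, 14/5)
obs 7: x=2 → posterior Dirichlet(19/4, 19/4, 19/5)
obs 8: x=1 → posterior Dirichlet(19/4, 23/4, 19/5)
obs 9: x=1 → posterior Dirichlet(19/4, 27/4, 19/5)
obs 10: x=0 → posterior Dirichlet(23/4, 27/4, 19/5)
obs 11: x=1 → posterior Dirichlet(23/4, 31/4, 19/5)
obs 12: x=0 → posterior Dirichlet(27/4, 31/4, 19/5)
obs 13: x=0 → posterior Dirichlet(31/4, 31/4, 19/5)
obs 14: x=2 → posterior Dirichlet(31/4, 31/4, 24/5)

alpha_1=31/4, alpha_2=31/4, alpha_3=24/5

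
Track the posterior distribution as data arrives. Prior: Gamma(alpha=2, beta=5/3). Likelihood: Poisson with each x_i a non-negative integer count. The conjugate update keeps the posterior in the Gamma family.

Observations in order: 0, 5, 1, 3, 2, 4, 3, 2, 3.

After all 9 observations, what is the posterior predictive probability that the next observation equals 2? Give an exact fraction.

4976629616218725028151853633689610092544/19583810080151045364005267620086669921875

obs 1: x=0 → posterior Gamma(2, 8/3)
obs 2: x=5 → posterior Gamma(7, 11/3)
obs 3: x=1 → posterior Gamma(8, 14/3)
obs 4: x=3 → posterior Gamma(11, 17/3)
obs 5: x=2 → posterior Gamma(13, 20/3)
obs 6: x=4 → posterior Gamma(17, 23/3)
obs 7: x=3 → posterior Gamma(20, 26/3)
obs 8: x=2 → posterior Gamma(22, 29/3)
obs 9: x=3 → posterior Gamma(25, 32/3)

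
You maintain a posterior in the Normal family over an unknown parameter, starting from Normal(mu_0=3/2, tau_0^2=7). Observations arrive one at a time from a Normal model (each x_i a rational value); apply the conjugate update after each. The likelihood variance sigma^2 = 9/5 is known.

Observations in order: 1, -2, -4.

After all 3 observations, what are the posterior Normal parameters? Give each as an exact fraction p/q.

mu_0=-17/12, tau_0^2=21/38

obs 1: x=1 → posterior Normal(97/88, 63/44)
obs 2: x=-2 → posterior Normal(-43/158, 63/79)
obs 3: x=-4 → posterior Normal(-17/12, 21/38)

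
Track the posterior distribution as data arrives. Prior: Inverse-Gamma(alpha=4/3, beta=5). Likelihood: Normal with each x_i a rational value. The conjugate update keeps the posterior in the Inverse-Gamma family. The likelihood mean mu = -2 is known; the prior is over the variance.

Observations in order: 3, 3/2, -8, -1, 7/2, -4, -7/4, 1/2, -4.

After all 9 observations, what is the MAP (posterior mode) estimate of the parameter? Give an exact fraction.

obs 1: x=3 → posterior Inverse-Gamma(11/6, 35/2)
obs 2: x=3/2 → posterior Inverse-Gamma(7/3, 189/8)
obs 3: x=-8 → posterior Inverse-Gamma(17/6, 333/8)
obs 4: x=-1 → posterior Inverse-Gamma(10/3, 337/8)
obs 5: x=7/2 → posterior Inverse-Gamma(23/6, 229/4)
obs 6: x=-4 → posterior Inverse-Gamma(13/3, 237/4)
obs 7: x=-7/4 → posterior Inverse-Gamma(29/6, 1897/32)
obs 8: x=1/2 → posterior Inverse-Gamma(16/3, 1997/32)
obs 9: x=-4 → posterior Inverse-Gamma(35/6, 2061/32)

6183/656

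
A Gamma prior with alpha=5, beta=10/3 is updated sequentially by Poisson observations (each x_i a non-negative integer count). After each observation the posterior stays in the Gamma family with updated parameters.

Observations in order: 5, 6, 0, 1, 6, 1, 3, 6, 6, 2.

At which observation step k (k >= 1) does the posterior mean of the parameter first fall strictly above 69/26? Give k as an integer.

obs 1: x=5 → posterior Gamma(10, 13/3)
obs 2: x=6 → posterior Gamma(16, 16/3)
obs 3: x=0 → posterior Gamma(16, 19/3)
obs 4: x=1 → posterior Gamma(17, 22/3)
obs 5: x=6 → posterior Gamma(23, 25/3)
obs 6: x=1 → posterior Gamma(24, 28/3)
obs 7: x=3 → posterior Gamma(27, 31/3)
obs 8: x=6 → posterior Gamma(33, 34/3)
obs 9: x=6 → posterior Gamma(39, 37/3)
obs 10: x=2 → posterior Gamma(41, 40/3)

k = 2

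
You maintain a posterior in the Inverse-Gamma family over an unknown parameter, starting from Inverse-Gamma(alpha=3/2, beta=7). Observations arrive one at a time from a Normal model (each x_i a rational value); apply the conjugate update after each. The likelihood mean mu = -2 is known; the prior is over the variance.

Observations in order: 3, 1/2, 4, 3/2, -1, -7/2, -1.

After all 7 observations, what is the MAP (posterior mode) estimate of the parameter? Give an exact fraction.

obs 1: x=3 → posterior Inverse-Gamma(2, 39/2)
obs 2: x=1/2 → posterior Inverse-Gamma(5/2, 181/8)
obs 3: x=4 → posterior Inverse-Gamma(3, 325/8)
obs 4: x=3/2 → posterior Inverse-Gamma(7/2, 187/4)
obs 5: x=-1 → posterior Inverse-Gamma(4, 189/4)
obs 6: x=-7/2 → posterior Inverse-Gamma(9/2, 387/8)
obs 7: x=-1 → posterior Inverse-Gamma(5, 391/8)

391/48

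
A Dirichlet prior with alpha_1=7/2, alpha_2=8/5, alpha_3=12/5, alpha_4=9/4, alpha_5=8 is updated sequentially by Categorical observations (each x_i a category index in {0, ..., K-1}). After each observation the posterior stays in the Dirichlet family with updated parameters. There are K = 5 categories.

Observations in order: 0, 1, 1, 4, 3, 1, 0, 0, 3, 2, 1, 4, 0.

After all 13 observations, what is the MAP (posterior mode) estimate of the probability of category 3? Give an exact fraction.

13/103

obs 1: x=0 → posterior Dirichlet(9/2, 8/5, 12/5, 9/4, 8)
obs 2: x=1 → posterior Dirichlet(9/2, 13/5, 12/5, 9/4, 8)
obs 3: x=1 → posterior Dirichlet(9/2, 18/5, 12/5, 9/4, 8)
obs 4: x=4 → posterior Dirichlet(9/2, 18/5, 12/5, 9/4, 9)
obs 5: x=3 → posterior Dirichlet(9/2, 18/5, 12/5, 13/4, 9)
obs 6: x=1 → posterior Dirichlet(9/2, 23/5, 12/5, 13/4, 9)
obs 7: x=0 → posterior Dirichlet(11/2, 23/5, 12/5, 13/4, 9)
obs 8: x=0 → posterior Dirichlet(13/2, 23/5, 12/5, 13/4, 9)
obs 9: x=3 → posterior Dirichlet(13/2, 23/5, 12/5, 17/4, 9)
obs 10: x=2 → posterior Dirichlet(13/2, 23/5, 17/5, 17/4, 9)
obs 11: x=1 → posterior Dirichlet(13/2, 28/5, 17/5, 17/4, 9)
obs 12: x=4 → posterior Dirichlet(13/2, 28/5, 17/5, 17/4, 10)
obs 13: x=0 → posterior Dirichlet(15/2, 28/5, 17/5, 17/4, 10)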